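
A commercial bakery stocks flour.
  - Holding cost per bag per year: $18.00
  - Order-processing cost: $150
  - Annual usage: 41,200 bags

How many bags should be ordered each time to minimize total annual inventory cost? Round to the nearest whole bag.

829 bags

2DS/H = 2·41,200·150/18 = 686,666.67
EOQ = √686,666.67 ≈ 828.65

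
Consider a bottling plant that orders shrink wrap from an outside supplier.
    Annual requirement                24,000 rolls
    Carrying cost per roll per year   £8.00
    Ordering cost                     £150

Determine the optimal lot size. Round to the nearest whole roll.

949 rolls

2DS/H = 2·24,000·150/8 = 900,000.00
EOQ = √900,000.00 ≈ 948.68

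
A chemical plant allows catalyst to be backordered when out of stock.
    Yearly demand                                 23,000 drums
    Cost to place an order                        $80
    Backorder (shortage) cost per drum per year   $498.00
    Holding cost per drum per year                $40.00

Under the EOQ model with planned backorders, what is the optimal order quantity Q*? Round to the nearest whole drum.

Basic EOQ = √(2·23,000·80/40) = 303.315
Backorder adjustment √((H+b)/b) = √((40+498)/498) = 1.0394
Q* = 303.315 × 1.0394 ≈ 315.26

315 drums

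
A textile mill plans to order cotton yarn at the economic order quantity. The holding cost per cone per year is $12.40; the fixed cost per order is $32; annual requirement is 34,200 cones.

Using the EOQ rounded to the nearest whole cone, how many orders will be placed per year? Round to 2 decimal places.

81.43 orders per year

Q* = √(2·D·S / H) = √(2·34,200·32 / 12.4) = √176,516.1 ≈ 420.14 → Q = 420
Orders per year = D/Q = 34,200 / 420 = 81.429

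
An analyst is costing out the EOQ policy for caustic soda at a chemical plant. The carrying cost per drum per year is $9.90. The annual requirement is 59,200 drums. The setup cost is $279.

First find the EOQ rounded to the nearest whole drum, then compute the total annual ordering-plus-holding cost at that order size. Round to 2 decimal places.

$18,084.04

Q* = √(2·D·S / H) = √(2·59,200·279 / 9.9) = √3,336,727.3 ≈ 1,826.67 → Q = 1,827 drums
Ordering: D/Q × S = 59,200/1,827 × $279 = $9,040.39
Holding:  Q/2 × H = 1,827/2 × $9.9 = $9,043.65
Total = $9,040.39 + $9,043.65 = $18,084.04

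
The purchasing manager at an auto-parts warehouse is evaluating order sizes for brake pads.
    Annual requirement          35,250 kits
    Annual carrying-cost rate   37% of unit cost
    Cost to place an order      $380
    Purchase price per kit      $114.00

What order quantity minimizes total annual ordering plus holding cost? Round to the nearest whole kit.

797 kits

Carrying cost H = $114 × 37% = $42.1800/kit/yr
EOQ = √(2DS/H) = √(2 × 35,250 × 380 / 42.18)
    = √(635,135.14) ≈ 796.95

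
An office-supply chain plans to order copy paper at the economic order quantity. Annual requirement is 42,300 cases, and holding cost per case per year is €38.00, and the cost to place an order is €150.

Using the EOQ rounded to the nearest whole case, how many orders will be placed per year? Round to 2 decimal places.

73.18 orders per year

2DS/H = 2·42,300·150/38 = 333,947.37
EOQ = √333,947.37 ≈ 577.88 → Q = 578
N = D/Q = 42,300/578 ≈ 73.183 orders/yr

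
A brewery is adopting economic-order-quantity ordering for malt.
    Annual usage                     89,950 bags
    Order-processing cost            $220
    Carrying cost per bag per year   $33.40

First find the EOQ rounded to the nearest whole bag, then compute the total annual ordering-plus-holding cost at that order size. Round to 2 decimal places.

$36,358.02

Optimal lot size Q* = (2 × 89,950 × $220 / $33.4)^½ ≈ 1,088.56 → Q = 1,089 bags
Ordering: D/Q × S = 89,950/1,089 × $220 = $18,171.72
Holding:  Q/2 × H = 1,089/2 × $33.4 = $18,186.30
Total = $18,171.72 + $18,186.30 = $36,358.02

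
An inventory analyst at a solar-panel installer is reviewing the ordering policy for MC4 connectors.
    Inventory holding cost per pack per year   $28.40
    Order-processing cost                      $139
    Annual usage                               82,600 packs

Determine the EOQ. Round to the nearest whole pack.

899 packs

Q* = √(2·D·S / H) = √(2·82,600·139 / 28.4) = √808,549.3 ≈ 899.19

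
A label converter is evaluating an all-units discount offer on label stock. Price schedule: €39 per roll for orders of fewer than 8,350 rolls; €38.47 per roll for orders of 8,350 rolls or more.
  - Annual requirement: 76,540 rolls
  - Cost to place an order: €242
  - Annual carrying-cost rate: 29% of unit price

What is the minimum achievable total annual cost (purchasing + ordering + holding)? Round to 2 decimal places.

H₁ = 29%×€39 = €11.3100;  H₂ = 29%×€38.47 = €11.1563
EOQ₁ = √(2×76,540×242/11.3100) = 1,809.82  (< 8,350, feasible at tier 1)
EOQ₂ = √(2×76,540×242/11.1563) = 1,822.25  (< 8,350 → use Q = 8,350 at tier-2 price)
TC(tier 1 (EOQ₁), Q≈1,809.8) = €3,005,529.07
TC(tier 2, Q≈8,350.0) = €2,993,289.64
Minimum at tier 2: €2,993,289.64

€2,993,289.64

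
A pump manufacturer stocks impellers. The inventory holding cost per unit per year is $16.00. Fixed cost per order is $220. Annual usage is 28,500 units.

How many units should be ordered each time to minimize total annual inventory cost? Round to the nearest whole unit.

Q* = √(2·D·S / H) = √(2·28,500·220 / 16) = √783,750.0 ≈ 885.30

885 units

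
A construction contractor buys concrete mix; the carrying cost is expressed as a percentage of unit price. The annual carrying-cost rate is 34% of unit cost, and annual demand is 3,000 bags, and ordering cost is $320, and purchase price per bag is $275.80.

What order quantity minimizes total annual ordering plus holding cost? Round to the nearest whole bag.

Holding cost per bag per year: H = 34% × $275.8 = $93.7720
2DS/H = 2·3,000·320/93.772 = 20,475.20
EOQ = √20,475.20 ≈ 143.09

143 bags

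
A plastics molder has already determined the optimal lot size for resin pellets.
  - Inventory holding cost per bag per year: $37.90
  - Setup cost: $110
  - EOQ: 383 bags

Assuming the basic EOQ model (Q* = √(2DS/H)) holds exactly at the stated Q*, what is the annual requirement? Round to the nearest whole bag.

EOQ relation: Q² = 2DS/H, so rearrange for the unknown.
D = Q²H / (2S) = 383² × 37.9 / (2 × 110) = 25,270.51

25,271 bags per year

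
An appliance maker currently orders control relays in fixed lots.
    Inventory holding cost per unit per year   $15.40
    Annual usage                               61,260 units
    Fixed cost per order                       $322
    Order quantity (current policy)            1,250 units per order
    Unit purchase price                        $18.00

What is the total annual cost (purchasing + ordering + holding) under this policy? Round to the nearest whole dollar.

Orders/yr = 61,260/1,250 = 49.008; ordering cost = 49.008 × $322 = $15,780.58
Average inventory = 1,250/2 = 625; holding cost = 625 × $15.4 = $9,625.00
Purchase cost = D·C = 61,260 × 18 = $1,102,680.00
Total = $15,780.58 + $9,625.00 + $1,102,680.00 = $1,128,085.58

$1,128,086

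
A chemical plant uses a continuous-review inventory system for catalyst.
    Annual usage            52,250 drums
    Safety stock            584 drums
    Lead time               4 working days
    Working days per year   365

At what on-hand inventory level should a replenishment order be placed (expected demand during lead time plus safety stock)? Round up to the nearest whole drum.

Daily demand d = 52,250 / 365 = 143.151 drums/day
Demand during lead time = 143.151 × 4 = 572.60
Reorder point = 572.60 + 584 = 1,156.60 → round up

1,157 drums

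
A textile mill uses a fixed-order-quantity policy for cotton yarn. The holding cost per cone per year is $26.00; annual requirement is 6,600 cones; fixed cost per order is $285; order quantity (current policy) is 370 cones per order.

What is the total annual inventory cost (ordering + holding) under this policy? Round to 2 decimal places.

$9,893.78

Annual ordering cost = (D/Q)·S = (6,600/370) × 285 = $5,083.78
Annual holding cost  = (Q/2)·H = (370/2) × 26 = $4,810.00
Total = $5,083.78 + $4,810.00 = $9,893.78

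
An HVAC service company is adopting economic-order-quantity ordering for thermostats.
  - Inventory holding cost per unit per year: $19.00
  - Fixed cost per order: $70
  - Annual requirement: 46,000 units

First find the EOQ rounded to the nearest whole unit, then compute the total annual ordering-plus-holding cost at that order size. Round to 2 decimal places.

2DS/H = 2·46,000·70/19 = 338,947.37
EOQ = √338,947.37 ≈ 582.19 → Q = 582 units
Ordering: D/Q × S = 46,000/582 × $70 = $5,532.65
Holding:  Q/2 × H = 582/2 × $19 = $5,529.00
Total = $5,532.65 + $5,529.00 = $11,061.65

$11,061.65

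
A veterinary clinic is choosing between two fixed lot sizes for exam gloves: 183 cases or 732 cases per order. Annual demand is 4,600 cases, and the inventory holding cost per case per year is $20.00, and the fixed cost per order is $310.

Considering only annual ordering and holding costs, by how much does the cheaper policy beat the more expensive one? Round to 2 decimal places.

Annual cost at Q: ordering D·S/Q plus holding Q·H/2.
TC(183) = (4,600/183)×310 + (183/2)×20 = $9,622.35
TC(732) = (4,600/732)×310 + (732/2)×20 = $9,268.09
Cheaper: Q = 732.  Difference = $354.26

$354.26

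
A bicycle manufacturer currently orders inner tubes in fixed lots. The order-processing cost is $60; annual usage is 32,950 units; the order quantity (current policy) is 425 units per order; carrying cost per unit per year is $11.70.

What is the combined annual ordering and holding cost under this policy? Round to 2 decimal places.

$7,138.01

Annual ordering cost = (D/Q)·S = (32,950/425) × 60 = $4,651.76
Annual holding cost  = (Q/2)·H = (425/2) × 11.7 = $2,486.25
Total = $4,651.76 + $2,486.25 = $7,138.01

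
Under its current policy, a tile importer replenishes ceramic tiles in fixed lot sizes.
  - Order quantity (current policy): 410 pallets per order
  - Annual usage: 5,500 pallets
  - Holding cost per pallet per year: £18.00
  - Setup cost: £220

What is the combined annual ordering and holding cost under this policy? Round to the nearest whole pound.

Ordering: D/Q × S = 5,500/410 × £220 = £2,951.22
Holding:  Q/2 × H = 410/2 × £18 = £3,690.00
Total = £2,951.22 + £3,690.00 = £6,641.22

£6,641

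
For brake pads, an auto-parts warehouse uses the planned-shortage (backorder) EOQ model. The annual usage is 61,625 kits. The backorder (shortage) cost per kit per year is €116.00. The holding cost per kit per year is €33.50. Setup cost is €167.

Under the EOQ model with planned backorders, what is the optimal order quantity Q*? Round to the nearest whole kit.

890 kits

Basic EOQ = √(2·61,625·167/33.5) = 783.843
Backorder adjustment √((H+b)/b) = √((33.5+116)/116) = 1.1353
Q* = 783.843 × 1.1353 ≈ 889.86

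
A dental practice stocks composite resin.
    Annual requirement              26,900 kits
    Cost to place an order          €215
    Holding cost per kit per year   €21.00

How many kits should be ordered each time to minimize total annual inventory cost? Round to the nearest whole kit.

742 kits

Q* = √(2·D·S / H) = √(2·26,900·215 / 21) = √550,809.5 ≈ 742.17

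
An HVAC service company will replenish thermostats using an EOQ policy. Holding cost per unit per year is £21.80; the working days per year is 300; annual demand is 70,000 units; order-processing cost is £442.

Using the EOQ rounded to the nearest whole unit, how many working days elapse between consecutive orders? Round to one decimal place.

7.2 days

2DS/H = 2·70,000·442/21.8 = 2,838,532.11
EOQ = √2,838,532.11 ≈ 1,684.79 → Q = 1,685 units
T = Q/D × 300 days = 1,685/70,000 × 300 = 7.221 days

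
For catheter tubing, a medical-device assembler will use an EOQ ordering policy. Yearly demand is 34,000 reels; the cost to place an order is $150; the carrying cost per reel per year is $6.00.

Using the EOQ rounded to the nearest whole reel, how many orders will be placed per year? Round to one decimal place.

26.1 orders per year

EOQ = √(2DS/H) = √(2 × 34,000 × 150 / 6)
    = √(1,700,000.00) ≈ 1,303.84 → Q = 1,304
Orders per year = D/Q = 34,000 / 1,304 = 26.074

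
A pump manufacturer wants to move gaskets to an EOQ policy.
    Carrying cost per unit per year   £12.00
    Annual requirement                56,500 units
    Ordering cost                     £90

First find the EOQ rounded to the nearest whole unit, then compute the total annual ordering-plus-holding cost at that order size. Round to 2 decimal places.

£11,047.17

EOQ = √(2DS/H) = √(2 × 56,500 × 90 / 12)
    = √(847,500.00) ≈ 920.60 → Q = 921 units
Annual ordering cost = (D/Q)·S = (56,500/921) × 90 = £5,521.17
Annual holding cost  = (Q/2)·H = (921/2) × 12 = £5,526.00
Total = £5,521.17 + £5,526.00 = £11,047.17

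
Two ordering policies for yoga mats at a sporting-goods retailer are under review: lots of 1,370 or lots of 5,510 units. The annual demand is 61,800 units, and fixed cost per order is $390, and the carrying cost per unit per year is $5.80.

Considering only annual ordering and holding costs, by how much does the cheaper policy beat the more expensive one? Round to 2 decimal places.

Annual cost at Q: ordering D·S/Q plus holding Q·H/2.
TC(1,370) = (61,800/1,370)×390 + (1,370/2)×5.8 = $21,565.70
TC(5,510) = (61,800/5,510)×390 + (5,510/2)×5.8 = $20,353.23
Cheaper: Q = 5,510.  Difference = $1,212.47

$1,212.47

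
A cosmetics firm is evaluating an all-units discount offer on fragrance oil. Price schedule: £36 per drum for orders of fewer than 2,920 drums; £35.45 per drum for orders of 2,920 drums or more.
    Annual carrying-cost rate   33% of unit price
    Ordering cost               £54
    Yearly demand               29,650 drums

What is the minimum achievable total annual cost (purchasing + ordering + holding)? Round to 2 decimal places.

£1,068,720.63

H₁ = 33%×£36 = £11.8800;  H₂ = 33%×£35.45 = £11.6985
EOQ₁ = √(2×29,650×54/11.8800) = 519.18  (< 2,920, feasible at tier 1)
EOQ₂ = √(2×29,650×54/11.6985) = 523.19  (< 2,920 → use Q = 2,920 at tier-2 price)
TC(tier 1 (EOQ₁), Q≈519.2) = £1,073,567.83
TC(tier 2, Q≈2,920.0) = £1,068,720.63
Minimum at tier 2: £1,068,720.63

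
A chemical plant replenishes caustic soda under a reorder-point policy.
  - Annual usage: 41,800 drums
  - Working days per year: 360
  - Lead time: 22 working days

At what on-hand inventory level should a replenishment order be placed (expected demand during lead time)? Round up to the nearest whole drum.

2,555 drums

Daily demand d = 41,800 / 360 = 116.111 drums/day
Demand during lead time = 116.111 × 22 = 2,554.44
Reorder point = 2,554.44 → round up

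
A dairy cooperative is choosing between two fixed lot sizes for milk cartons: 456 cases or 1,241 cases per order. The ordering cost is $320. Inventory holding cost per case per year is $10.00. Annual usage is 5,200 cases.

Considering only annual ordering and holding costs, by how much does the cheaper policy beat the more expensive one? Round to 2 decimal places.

$1,616.73

Annual cost at Q: ordering D·S/Q plus holding Q·H/2.
TC(456) = (5,200/456)×320 + (456/2)×10 = $5,929.12
TC(1,241) = (5,200/1,241)×320 + (1,241/2)×10 = $7,545.85
|ΔTC| = |$5,929.12 − $7,545.85| = $1,616.73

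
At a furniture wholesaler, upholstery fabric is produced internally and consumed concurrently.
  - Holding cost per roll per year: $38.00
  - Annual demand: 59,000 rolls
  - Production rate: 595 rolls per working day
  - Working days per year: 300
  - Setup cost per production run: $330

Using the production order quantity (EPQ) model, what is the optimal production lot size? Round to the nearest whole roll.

1,237 rolls

Daily demand d = 59,000/300 = 196.667; p = 595; 1 − d/p = 0.66947
EPQ = √(2DS / (H(1 − d/p)))
    = √(2 × 59,000 × 330 / (38 × 0.66947)) ≈ 1,237.20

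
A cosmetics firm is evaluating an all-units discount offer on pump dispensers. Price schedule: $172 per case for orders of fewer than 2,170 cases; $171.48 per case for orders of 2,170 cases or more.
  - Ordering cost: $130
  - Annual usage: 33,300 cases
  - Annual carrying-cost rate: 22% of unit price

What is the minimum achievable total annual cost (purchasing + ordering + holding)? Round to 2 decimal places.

H₁ = 22%×$172 = $37.8400;  H₂ = 22%×$171.48 = $37.7256
EOQ₁ = √(2×33,300×130/37.8400) = 478.34  (< 2,170, feasible at tier 1)
EOQ₂ = √(2×33,300×130/37.7256) = 479.06  (< 2,170 → use Q = 2,170 at tier-2 price)
TC(tier 1 (EOQ₁), Q≈478.3) = $5,745,700.24
TC(tier 2, Q≈2,170.0) = $5,753,211.21
Minimum at tier 1 (EOQ₁): $5,745,700.24

$5,745,700.24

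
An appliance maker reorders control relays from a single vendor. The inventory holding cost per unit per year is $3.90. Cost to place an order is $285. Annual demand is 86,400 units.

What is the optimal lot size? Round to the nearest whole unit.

3,554 units

Q* = √(2·D·S / H) = √(2·86,400·285 / 3.9) = √12,627,692.3 ≈ 3,553.55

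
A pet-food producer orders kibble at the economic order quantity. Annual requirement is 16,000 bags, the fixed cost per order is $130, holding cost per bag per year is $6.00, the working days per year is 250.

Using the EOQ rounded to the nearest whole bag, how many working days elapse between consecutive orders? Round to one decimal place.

13.0 days

Optimal lot size Q* = (2 × 16,000 × $130 / $6)^½ ≈ 832.67 → Q = 833 bags
Cycle time = (working days × Q)/D = (250 × 833) / 16,000 = 13.016 days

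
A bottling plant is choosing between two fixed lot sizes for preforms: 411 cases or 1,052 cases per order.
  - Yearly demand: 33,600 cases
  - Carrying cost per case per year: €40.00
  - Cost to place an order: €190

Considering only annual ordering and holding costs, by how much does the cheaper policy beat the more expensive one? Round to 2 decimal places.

€3,355.59

For each Q, cost = (D/Q)·S + (Q/2)·H.
TC(411) = (33,600/411)×190 + (411/2)×40 = €23,752.85
TC(1,052) = (33,600/1,052)×190 + (1,052/2)×40 = €27,108.44
Cheaper: Q = 411.  Difference = €3,355.59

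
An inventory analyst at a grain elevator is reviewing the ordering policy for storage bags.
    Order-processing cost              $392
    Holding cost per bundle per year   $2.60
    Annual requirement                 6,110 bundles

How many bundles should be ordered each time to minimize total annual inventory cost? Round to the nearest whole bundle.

Optimal lot size Q* = (2 × 6,110 × $392 / $2.6)^½ ≈ 1,357.35

1,357 bundles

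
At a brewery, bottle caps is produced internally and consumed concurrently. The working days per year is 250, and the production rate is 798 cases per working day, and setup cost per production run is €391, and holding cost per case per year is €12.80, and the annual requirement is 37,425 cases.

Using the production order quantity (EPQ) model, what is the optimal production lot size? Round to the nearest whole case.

Daily demand d = 37,425/250 = 149.700; p = 798; 1 − d/p = 0.81241
EPQ = √(2DS / (H(1 − d/p)))
    = √(2 × 37,425 × 391 / (12.8 × 0.81241)) ≈ 1,677.62

1,678 cases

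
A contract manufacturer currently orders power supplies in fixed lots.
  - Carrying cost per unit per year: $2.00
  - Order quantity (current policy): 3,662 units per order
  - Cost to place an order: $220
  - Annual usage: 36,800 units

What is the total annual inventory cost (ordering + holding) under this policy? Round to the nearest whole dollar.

Annual ordering cost = (D/Q)·S = (36,800/3,662) × 220 = $2,210.81
Annual holding cost  = (Q/2)·H = (3,662/2) × 2 = $3,662.00
Total = $2,210.81 + $3,662.00 = $5,872.81

$5,873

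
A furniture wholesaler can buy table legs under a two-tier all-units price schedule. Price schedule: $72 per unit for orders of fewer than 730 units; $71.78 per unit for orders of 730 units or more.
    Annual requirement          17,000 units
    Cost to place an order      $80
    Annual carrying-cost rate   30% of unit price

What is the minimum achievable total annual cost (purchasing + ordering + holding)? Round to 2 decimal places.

$1,229,982.92

H₁ = 30%×$72 = $21.6000;  H₂ = 30%×$71.78 = $21.5340
EOQ₁ = √(2×17,000×80/21.6000) = 354.86  (< 730, feasible at tier 1)
EOQ₂ = √(2×17,000×80/21.5340) = 355.40  (< 730 → use Q = 730 at tier-2 price)
TC(tier 1 (EOQ₁), Q≈354.9) = $1,231,664.99
TC(tier 2, Q≈730.0) = $1,229,982.92
Minimum at tier 2: $1,229,982.92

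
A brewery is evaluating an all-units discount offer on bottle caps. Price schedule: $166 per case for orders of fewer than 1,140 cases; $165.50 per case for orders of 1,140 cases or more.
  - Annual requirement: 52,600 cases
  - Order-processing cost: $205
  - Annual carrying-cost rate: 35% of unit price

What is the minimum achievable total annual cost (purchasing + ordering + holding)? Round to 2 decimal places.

H₁ = 35%×$166 = $58.1000;  H₂ = 35%×$165.50 = $57.9250
EOQ₁ = √(2×52,600×205/58.1000) = 609.25  (< 1,140, feasible at tier 1)
EOQ₂ = √(2×52,600×205/57.9250) = 610.17  (< 1,140 → use Q = 1,140 at tier-2 price)
TC(tier 1 (EOQ₁), Q≈609.3) = $8,766,997.52
TC(tier 2, Q≈1,140.0) = $8,747,776.02
Minimum at tier 2: $8,747,776.02

$8,747,776.02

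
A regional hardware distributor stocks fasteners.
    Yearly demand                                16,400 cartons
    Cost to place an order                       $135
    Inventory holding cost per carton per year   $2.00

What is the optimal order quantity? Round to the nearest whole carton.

1,488 cartons

EOQ = √(2DS/H) = √(2 × 16,400 × 135 / 2)
    = √(2,214,000.00) ≈ 1,487.95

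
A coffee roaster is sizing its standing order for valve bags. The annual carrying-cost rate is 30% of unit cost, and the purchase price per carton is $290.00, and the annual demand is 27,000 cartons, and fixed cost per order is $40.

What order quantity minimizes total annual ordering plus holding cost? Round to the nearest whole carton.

Holding cost per carton per year: H = 30% × $290 = $87.0000
Q* = √(2·D·S / H) = √(2·27,000·40 / 87) = √24,827.6 ≈ 157.57

158 cartons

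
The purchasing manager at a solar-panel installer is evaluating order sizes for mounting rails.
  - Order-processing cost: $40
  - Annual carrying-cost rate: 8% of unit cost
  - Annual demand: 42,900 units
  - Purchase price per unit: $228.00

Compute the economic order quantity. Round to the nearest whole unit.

H = i·C = 0.08 × $228 = $18.2400 per unit-year
Q* = √(2·D·S / H) = √(2·42,900·40 / 18.24) = √188,157.9 ≈ 433.77

434 units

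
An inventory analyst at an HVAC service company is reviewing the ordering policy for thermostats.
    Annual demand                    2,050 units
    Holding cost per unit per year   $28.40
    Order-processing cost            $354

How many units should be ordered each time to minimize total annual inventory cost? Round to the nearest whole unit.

Optimal lot size Q* = (2 × 2,050 × $354 / $28.4)^½ ≈ 226.07

226 units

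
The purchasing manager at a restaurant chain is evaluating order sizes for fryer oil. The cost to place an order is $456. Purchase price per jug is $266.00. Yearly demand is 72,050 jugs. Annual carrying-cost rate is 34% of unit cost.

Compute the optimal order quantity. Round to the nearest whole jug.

H = i·C = 0.34 × $266 = $90.4400 per jug-year
Q* = √(2·D·S / H) = √(2·72,050·456 / 90.44) = √726,554.6 ≈ 852.38

852 jugs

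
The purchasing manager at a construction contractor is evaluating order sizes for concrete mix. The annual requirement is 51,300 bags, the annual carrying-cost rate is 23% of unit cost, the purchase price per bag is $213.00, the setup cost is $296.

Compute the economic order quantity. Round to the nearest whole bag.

787 bags

H = i·C = 0.23 × $213 = $48.9900 per bag-year
EOQ = √(2DS/H) = √(2 × 51,300 × 296 / 48.99)
    = √(619,914.27) ≈ 787.35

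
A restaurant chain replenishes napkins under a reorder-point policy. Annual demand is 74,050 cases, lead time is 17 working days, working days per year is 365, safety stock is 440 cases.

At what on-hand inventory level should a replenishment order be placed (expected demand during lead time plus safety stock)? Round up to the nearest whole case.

3,889 cases

Daily demand d = 74,050 / 365 = 202.877 cases/day
Demand during lead time = 202.877 × 17 = 3,448.90
Reorder point = 3,448.90 + 440 = 3,888.90 → round up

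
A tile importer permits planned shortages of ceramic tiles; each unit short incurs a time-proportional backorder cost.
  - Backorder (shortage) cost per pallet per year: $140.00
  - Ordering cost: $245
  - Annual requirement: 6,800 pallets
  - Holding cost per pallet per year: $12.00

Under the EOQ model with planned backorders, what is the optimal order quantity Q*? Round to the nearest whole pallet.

Basic EOQ = √(2·6,800·245/12) = 526.941
Backorder adjustment √((H+b)/b) = √((12+140)/140) = 1.0420
Q* = 526.941 × 1.0420 ≈ 549.06

549 pallets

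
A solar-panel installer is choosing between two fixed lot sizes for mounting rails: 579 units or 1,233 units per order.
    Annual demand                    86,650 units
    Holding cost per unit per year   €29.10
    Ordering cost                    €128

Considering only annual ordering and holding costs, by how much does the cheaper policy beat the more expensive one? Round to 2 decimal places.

Annual cost at Q: ordering D·S/Q plus holding Q·H/2.
TC(579) = (86,650/579)×128 + (579/2)×29.1 = €27,580.24
TC(1,233) = (86,650/1,233)×128 + (1,233/2)×29.1 = €26,935.45
Lots of 1,233 are cheaper by €644.79.

€644.79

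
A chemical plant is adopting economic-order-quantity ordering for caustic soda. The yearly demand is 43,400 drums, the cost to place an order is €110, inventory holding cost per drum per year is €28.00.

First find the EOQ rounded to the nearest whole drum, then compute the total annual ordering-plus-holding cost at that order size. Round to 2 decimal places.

Optimal lot size Q* = (2 × 43,400 × €110 / €28)^½ ≈ 583.95 → Q = 584 drums
Annual ordering cost = (D/Q)·S = (43,400/584) × 110 = €8,174.66
Annual holding cost  = (Q/2)·H = (584/2) × 28 = €8,176.00
Total = €8,174.66 + €8,176.00 = €16,350.66

€16,350.66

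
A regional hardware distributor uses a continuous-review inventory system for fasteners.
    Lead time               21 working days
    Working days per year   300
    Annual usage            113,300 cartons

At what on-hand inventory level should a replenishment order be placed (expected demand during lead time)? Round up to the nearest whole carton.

Daily demand d = 113,300 / 300 = 377.667 cartons/day
Demand during lead time = 377.667 × 21 = 7,931.00
Reorder point = 7,931.00 → round up

7,931 cartons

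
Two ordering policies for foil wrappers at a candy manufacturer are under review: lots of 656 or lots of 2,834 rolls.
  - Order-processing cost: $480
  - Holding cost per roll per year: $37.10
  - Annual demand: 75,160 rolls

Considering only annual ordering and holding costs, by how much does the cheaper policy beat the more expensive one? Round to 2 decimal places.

$1,863.23

For each Q, cost = (D/Q)·S + (Q/2)·H.
TC(656) = (75,160/656)×480 + (656/2)×37.1 = $67,163.92
TC(2,834) = (75,160/2,834)×480 + (2,834/2)×37.1 = $65,300.69
|ΔTC| = |$67,163.92 − $65,300.69| = $1,863.23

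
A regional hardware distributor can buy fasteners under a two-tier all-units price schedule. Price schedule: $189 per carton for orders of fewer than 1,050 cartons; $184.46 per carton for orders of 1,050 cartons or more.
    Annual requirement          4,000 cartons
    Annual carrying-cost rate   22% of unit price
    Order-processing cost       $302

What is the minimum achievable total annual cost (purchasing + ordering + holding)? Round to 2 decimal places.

H₁ = 22%×$189 = $41.5800;  H₂ = 22%×$184.46 = $40.5812
EOQ₁ = √(2×4,000×302/41.5800) = 241.05  (< 1,050, feasible at tier 1)
EOQ₂ = √(2×4,000×302/40.5812) = 244.00  (< 1,050 → use Q = 1,050 at tier-2 price)
TC(tier 1 (EOQ₁), Q≈241.0) = $766,022.84
TC(tier 2, Q≈1,050.0) = $760,295.61
Minimum at tier 2: $760,295.61

$760,295.61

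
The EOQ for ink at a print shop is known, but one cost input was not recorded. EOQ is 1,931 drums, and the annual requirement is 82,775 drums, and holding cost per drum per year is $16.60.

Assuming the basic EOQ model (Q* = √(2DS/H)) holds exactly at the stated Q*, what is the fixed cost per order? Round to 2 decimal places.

From Q* = √(2DS/H) ⇒ Q*² = 2DS/H.
S = Q²H / (2D) = 1,931² × 16.6 / (2 × 82,775) = 373.8897

$373.89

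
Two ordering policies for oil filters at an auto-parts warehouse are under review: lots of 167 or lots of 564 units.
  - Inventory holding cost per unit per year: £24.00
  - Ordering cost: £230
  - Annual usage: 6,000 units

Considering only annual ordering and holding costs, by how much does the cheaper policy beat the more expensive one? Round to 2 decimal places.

Annual cost at Q: ordering D·S/Q plus holding Q·H/2.
TC(167) = (6,000/167)×230 + (167/2)×24 = £10,267.47
TC(564) = (6,000/564)×230 + (564/2)×24 = £9,214.81
Cheaper: Q = 564.  Difference = £1,052.66

£1,052.66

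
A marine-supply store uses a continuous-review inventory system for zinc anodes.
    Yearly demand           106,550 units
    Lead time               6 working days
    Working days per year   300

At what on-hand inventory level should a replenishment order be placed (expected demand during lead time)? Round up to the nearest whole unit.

2,131 units

Daily demand d = 106,550 / 300 = 355.167 units/day
Demand during lead time = 355.167 × 6 = 2,131.00
Reorder point = 2,131.00 → round up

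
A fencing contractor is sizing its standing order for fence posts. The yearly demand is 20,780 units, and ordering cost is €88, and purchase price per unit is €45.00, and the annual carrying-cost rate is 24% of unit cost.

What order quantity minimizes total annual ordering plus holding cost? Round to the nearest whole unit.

582 units

H = i·C = 0.24 × €45 = €10.8000 per unit-year
2DS/H = 2·20,780·88/10.8 = 338,637.04
EOQ = √338,637.04 ≈ 581.93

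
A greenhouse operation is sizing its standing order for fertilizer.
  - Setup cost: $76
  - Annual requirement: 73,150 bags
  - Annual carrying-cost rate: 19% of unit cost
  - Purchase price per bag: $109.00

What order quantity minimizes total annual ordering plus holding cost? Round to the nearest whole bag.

Holding cost per bag per year: H = 19% × $109 = $20.7100
Optimal lot size Q* = (2 × 73,150 × $76 / $20.71)^½ ≈ 732.72

733 bags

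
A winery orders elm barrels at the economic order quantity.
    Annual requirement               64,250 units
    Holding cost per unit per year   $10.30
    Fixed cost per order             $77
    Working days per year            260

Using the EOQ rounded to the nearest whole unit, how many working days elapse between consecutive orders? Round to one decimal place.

EOQ = √(2DS/H) = √(2 × 64,250 × 77 / 10.3)
    = √(960,631.07) ≈ 980.12 → Q = 980 units
T = Q/D × 260 days = 980/64,250 × 260 = 3.966 days

4.0 days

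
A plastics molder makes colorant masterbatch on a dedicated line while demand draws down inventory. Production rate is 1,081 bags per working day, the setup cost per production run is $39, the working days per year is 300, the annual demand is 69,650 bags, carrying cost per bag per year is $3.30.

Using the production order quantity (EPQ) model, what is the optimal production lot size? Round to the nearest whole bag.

d = 69,650/300 = 232.1667 bags/day;  effective holding cost H(1 − d/p) = 3.3·(1 − 232.1667/1081) = 2.59126
Q* = √(2DS / H_eff) = √(2·69,650·39 / 2.59126) ≈ 1,447.95

1,448 bags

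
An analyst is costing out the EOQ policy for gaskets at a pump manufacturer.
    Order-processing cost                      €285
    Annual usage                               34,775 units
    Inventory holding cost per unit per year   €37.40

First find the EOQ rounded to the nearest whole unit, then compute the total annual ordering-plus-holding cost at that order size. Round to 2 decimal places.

€27,227.44

Optimal lot size Q* = (2 × 34,775 × €285 / €37.4)^½ ≈ 728.01 → Q = 728 units
Orders/yr = 34,775/728 = 47.768; ordering cost = 47.768 × €285 = €13,613.84
Average inventory = 728/2 = 364; holding cost = 364 × €37.4 = €13,613.60
Total = €13,613.84 + €13,613.60 = €27,227.44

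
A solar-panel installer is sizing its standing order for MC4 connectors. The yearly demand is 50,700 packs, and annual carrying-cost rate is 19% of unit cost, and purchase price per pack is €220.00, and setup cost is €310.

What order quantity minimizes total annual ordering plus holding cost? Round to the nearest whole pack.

Holding cost per pack per year: H = 19% × €220 = €41.8000
2DS/H = 2·50,700·310/41.8 = 752,009.57
EOQ = √752,009.57 ≈ 867.18

867 packs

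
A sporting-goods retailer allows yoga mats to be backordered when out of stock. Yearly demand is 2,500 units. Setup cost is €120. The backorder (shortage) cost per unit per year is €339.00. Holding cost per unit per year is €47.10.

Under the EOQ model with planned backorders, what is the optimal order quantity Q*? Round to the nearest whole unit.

Basic EOQ = √(2·2,500·120/47.1) = 112.867
Backorder adjustment √((H+b)/b) = √((47.1+339)/339) = 1.0672
Q* = 112.867 × 1.0672 ≈ 120.45

120 units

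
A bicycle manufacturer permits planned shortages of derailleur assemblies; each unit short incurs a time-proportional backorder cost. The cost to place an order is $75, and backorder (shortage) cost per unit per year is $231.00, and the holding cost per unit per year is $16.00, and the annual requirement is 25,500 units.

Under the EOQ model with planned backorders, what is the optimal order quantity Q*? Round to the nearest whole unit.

506 units

Q* = √(2DS/H) · √((H + b)/b)
   = √(2 × 25,500 × 75 / 16) · √((16 + 231) / 231)
   = 488.940 × 1.0341 ≈ 505.59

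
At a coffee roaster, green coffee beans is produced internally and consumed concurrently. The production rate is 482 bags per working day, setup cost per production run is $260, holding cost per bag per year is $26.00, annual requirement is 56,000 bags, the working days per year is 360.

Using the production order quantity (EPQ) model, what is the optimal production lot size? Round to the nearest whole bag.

1,286 bags

Daily demand d = 56,000/360 = 155.556; p = 482; 1 − d/p = 0.67727
EPQ = √(2DS / (H(1 − d/p)))
    = √(2 × 56,000 × 260 / (26 × 0.67727)) ≈ 1,285.96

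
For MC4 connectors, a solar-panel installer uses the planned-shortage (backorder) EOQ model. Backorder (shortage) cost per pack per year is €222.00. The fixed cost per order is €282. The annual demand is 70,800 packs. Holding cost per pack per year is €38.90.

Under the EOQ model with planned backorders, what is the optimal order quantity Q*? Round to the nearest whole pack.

1,098 packs

Q* = √(2DS/H) · √((H + b)/b)
   = √(2 × 70,800 × 282 / 38.9) · √((38.9 + 222) / 222)
   = 1,013.168 × 1.0841 ≈ 1,098.35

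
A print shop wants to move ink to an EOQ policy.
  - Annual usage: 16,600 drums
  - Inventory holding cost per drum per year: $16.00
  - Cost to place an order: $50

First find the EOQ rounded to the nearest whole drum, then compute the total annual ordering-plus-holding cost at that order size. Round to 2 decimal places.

$5,153.64

2DS/H = 2·16,600·50/16 = 103,750.00
EOQ = √103,750.00 ≈ 322.10 → Q = 322 drums
Ordering: D/Q × S = 16,600/322 × $50 = $2,577.64
Holding:  Q/2 × H = 322/2 × $16 = $2,576.00
Total = $2,577.64 + $2,576.00 = $5,153.64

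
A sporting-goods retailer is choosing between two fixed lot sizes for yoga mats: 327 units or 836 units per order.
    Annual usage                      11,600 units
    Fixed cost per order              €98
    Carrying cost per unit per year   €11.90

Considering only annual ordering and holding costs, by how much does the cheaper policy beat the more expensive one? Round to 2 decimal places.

Annual cost at Q: ordering D·S/Q plus holding Q·H/2.
TC(327) = (11,600/327)×98 + (327/2)×11.9 = €5,422.10
TC(836) = (11,600/836)×98 + (836/2)×11.9 = €6,334.01
Cheaper: Q = 327.  Difference = €911.91

€911.91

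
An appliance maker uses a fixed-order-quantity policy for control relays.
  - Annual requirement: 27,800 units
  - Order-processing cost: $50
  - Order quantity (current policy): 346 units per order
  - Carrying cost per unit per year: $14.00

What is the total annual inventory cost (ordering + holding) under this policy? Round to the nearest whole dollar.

Ordering: D/Q × S = 27,800/346 × $50 = $4,017.34
Holding:  Q/2 × H = 346/2 × $14 = $2,422.00
Total = $4,017.34 + $2,422.00 = $6,439.34

$6,439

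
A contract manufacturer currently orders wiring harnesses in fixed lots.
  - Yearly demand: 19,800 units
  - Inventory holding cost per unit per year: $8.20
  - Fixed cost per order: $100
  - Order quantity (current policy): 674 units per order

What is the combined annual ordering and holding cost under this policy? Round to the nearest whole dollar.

$5,701

Ordering: D/Q × S = 19,800/674 × $100 = $2,937.69
Holding:  Q/2 × H = 674/2 × $8.2 = $2,763.40
Total = $2,937.69 + $2,763.40 = $5,701.09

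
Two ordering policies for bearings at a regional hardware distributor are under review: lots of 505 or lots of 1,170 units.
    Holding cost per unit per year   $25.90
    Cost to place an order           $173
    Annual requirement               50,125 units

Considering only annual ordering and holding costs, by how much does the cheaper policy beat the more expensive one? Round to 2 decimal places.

TC(Q) = (D/Q)S + (Q/2)H
TC(505) = (50,125/505)×173 + (505/2)×25.9 = $23,711.28
TC(1,170) = (50,125/1,170)×173 + (1,170/2)×25.9 = $22,563.15
|ΔTC| = |$23,711.28 − $22,563.15| = $1,148.14

$1,148.14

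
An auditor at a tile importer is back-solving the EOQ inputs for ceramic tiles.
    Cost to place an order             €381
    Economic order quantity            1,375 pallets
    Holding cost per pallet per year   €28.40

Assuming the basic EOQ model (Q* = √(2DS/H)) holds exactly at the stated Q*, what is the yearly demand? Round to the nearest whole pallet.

70,464 pallets per year

Since Q* = (2DS/H)^½, squaring gives Q*²·H = 2DS.
D = Q²H / (2S) = 1,375² × 28.4 / (2 × 381) = 70,464.24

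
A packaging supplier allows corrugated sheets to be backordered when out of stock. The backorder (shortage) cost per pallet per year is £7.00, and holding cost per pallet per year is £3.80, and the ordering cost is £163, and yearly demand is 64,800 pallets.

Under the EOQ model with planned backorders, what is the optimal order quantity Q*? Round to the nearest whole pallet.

Q* = √(2DS/H) · √((H + b)/b)
   = √(2 × 64,800 × 163 / 3.8) · √((3.8 + 7) / 7)
   = 2,357.787 × 1.2421 ≈ 2,928.65

2,929 pallets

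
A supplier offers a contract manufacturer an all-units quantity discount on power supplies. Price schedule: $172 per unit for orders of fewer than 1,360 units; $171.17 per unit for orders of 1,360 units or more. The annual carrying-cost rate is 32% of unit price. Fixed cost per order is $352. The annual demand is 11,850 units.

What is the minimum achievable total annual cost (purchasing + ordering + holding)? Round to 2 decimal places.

H₁ = 32%×$172 = $55.0400;  H₂ = 32%×$171.17 = $54.7744
EOQ₁ = √(2×11,850×352/55.0400) = 389.32  (< 1,360, feasible at tier 1)
EOQ₂ = √(2×11,850×352/54.7744) = 390.26  (< 1,360 → use Q = 1,360 at tier-2 price)
TC(tier 1 (EOQ₁), Q≈389.3) = $2,059,628.15
TC(tier 2, Q≈1,360.0) = $2,068,678.15
Minimum at tier 1 (EOQ₁): $2,059,628.15

$2,059,628.15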